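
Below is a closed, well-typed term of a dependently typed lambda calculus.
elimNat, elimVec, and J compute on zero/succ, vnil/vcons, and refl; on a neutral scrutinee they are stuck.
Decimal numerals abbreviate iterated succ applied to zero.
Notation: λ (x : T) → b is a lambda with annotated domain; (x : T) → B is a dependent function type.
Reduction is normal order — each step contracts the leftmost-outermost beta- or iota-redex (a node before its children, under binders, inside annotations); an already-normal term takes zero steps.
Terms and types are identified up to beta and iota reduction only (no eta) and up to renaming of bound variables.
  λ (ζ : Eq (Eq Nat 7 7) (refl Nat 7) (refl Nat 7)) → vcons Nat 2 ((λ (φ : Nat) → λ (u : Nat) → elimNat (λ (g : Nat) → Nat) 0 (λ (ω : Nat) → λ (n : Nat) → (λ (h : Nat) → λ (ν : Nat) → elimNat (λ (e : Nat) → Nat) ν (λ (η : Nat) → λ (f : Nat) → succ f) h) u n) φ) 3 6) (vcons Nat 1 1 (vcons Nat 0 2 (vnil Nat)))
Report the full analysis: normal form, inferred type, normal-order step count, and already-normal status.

resulting normal form:
  λ (ζ : Eq (Eq Nat 7 7) (refl Nat 7) (refl Nat 7)) → vcons Nat 2 18 (vcons Nat 1 1 (vcons Nat 0 2 (vnil Nat)))
the term's type:
  (ζ : Eq (Eq Nat 7 7) (refl Nat 7) (refl Nat 7)) → Vec Nat 3
reduction steps (normal order): 75
term was already normal: no
first contracted redex: a beta-redex


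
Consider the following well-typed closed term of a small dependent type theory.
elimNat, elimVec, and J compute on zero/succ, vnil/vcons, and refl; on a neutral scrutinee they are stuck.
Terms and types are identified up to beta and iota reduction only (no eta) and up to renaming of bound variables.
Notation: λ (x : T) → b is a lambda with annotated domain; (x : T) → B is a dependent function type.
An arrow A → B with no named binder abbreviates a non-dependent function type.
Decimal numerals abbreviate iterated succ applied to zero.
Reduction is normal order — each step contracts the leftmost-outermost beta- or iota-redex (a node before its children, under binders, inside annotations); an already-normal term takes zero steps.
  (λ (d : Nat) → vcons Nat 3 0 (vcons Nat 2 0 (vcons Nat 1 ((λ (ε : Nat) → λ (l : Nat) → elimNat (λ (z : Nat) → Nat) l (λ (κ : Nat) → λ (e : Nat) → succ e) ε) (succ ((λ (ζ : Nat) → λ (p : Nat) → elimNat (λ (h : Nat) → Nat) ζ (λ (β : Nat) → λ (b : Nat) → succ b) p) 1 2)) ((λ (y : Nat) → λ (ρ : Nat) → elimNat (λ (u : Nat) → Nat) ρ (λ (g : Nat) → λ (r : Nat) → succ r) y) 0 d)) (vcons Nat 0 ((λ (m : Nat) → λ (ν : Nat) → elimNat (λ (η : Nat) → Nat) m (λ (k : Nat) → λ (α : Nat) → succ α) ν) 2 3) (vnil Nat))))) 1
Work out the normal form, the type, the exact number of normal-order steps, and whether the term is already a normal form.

reduced normal form:
  vcons Nat 3 0 (vcons Nat 2 0 (vcons Nat 1 5 (vcons Nat 0 5 (vnil Nat))))
inferred type:
  Vec Nat 4
normal-order step count: 40
term was already normal: no
first contracted redex: a beta-redex


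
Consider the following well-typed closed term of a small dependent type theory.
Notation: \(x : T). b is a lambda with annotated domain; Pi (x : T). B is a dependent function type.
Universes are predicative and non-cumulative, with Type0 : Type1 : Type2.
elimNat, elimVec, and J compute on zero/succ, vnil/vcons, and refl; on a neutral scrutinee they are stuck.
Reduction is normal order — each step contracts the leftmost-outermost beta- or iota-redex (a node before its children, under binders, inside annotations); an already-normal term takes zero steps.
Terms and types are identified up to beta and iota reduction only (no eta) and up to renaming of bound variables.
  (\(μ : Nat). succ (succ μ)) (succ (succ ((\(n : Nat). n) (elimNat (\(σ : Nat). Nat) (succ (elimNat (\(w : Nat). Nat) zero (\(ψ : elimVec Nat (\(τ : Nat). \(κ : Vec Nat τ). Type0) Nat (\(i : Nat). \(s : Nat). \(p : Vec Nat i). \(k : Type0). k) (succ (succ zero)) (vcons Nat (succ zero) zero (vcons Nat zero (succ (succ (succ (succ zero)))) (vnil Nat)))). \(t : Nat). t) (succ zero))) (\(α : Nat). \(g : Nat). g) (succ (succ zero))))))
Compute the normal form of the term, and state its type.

resulting normal form:
  succ (succ (succ (succ (succ zero))))
inferred type:
  Nat
observation: contracting a beta-redex first, the term normalizes in 13 steps.


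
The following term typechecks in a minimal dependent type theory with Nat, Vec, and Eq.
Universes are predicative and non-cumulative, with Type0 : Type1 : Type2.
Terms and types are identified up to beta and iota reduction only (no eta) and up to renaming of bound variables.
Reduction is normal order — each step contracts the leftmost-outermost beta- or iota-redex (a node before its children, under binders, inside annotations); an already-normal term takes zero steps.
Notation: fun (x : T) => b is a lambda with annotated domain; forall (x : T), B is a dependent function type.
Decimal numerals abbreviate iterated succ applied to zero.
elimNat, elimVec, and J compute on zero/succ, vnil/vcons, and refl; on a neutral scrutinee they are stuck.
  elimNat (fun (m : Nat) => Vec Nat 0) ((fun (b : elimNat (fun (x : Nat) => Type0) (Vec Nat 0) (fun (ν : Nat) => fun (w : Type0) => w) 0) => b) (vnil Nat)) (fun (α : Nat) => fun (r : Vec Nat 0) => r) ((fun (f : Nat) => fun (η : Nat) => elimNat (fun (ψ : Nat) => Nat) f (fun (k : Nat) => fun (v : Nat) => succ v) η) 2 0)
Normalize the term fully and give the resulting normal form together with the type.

resulting normal form:
  vnil Nat
inferred type:
  Vec Nat 0
observation: normalization takes exactly 11 steps under the normal-order strategy.


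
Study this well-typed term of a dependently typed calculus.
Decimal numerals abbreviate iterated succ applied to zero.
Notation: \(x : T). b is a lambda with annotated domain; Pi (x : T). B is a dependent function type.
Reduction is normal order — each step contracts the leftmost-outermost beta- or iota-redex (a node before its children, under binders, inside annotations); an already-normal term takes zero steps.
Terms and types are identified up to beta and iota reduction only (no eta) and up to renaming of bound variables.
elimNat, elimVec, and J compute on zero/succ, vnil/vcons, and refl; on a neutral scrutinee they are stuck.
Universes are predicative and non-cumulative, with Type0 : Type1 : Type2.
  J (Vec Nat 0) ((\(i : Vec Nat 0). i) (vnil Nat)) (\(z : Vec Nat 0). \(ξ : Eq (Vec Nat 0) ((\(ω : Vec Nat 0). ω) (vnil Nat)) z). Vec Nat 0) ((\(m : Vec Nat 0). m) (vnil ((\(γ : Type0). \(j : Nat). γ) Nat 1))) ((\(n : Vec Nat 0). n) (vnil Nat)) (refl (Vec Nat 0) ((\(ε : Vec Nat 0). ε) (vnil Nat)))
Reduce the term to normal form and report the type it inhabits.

reduced normal form:
  vnil Nat
type:
  Vec Nat 0
observation: normalization takes exactly 4 steps under the normal-order strategy.


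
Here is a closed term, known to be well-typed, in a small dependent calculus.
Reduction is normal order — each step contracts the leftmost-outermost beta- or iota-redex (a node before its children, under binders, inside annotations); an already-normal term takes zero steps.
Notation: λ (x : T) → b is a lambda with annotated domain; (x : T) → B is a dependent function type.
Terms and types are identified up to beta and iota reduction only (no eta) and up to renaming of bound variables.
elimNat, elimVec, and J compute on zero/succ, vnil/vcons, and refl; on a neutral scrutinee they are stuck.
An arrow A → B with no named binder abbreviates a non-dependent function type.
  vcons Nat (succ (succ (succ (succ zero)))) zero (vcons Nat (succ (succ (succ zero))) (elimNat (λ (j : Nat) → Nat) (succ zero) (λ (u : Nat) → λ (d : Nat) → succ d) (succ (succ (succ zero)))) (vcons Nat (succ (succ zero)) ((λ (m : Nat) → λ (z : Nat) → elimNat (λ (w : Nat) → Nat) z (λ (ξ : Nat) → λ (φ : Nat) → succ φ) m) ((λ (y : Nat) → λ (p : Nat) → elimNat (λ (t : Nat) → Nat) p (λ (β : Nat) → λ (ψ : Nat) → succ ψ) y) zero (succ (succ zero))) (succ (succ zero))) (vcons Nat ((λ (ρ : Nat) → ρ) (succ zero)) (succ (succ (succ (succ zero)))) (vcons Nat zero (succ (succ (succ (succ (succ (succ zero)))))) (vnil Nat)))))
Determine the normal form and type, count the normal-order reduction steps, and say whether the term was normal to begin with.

reduced normal form:
  vcons Nat (succ (succ (succ (succ zero)))) zero (vcons Nat (succ (succ (succ zero))) (succ (succ (succ (succ zero)))) (vcons Nat (succ (succ zero)) (succ (succ (succ (succ zero)))) (vcons Nat (succ zero) (succ (succ (succ (succ zero)))) (vcons Nat zero (succ (succ (succ (succ (succ (succ zero)))))) (vnil Nat)))))
the term's type:
  Vec Nat (succ (succ (succ (succ (succ zero)))))
normal-order step count: 23
term was already normal: no
first contracted redex: an elimNat iota-redex


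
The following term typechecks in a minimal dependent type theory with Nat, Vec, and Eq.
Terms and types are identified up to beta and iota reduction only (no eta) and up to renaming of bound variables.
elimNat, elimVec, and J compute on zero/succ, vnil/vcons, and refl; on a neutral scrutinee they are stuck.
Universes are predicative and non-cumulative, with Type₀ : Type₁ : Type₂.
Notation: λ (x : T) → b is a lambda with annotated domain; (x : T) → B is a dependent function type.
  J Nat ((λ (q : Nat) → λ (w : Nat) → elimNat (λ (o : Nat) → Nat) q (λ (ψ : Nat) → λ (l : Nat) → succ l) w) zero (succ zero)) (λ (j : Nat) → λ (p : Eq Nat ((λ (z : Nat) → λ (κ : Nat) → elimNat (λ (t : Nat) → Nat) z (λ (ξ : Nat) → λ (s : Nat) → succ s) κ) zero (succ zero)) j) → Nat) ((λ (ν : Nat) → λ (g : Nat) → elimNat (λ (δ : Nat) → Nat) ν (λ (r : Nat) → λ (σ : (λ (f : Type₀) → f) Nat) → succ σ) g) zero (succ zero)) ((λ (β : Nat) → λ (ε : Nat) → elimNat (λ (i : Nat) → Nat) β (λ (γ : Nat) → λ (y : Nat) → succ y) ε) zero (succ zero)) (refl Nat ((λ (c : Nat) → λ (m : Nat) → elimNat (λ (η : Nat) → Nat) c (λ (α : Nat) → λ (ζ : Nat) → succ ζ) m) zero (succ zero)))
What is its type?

type:
  Nat


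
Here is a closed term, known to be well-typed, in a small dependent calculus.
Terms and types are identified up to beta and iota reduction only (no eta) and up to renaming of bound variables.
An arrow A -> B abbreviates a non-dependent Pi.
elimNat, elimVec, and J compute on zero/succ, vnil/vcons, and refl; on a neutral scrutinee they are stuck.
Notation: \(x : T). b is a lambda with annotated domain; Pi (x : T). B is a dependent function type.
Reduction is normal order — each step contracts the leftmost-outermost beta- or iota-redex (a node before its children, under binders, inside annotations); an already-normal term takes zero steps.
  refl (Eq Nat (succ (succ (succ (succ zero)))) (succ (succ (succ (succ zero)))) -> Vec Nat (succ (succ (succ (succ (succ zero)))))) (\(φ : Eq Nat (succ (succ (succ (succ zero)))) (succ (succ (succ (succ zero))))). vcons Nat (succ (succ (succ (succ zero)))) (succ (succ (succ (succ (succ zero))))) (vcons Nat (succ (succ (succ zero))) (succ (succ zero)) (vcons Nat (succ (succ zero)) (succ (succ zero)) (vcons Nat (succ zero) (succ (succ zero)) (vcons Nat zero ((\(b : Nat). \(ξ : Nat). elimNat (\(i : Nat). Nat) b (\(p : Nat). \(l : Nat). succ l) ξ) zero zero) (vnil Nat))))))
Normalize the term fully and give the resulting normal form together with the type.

normal form:
  refl (Eq Nat (succ (succ (succ (succ zero)))) (succ (succ (succ (succ zero)))) -> Vec Nat (succ (succ (succ (succ (succ zero)))))) (\(φ : Eq Nat (succ (succ (succ (succ zero)))) (succ (succ (succ (succ zero))))). vcons Nat (succ (succ (succ (succ zero)))) (succ (succ (succ (succ (succ zero))))) (vcons Nat (succ (succ (succ zero))) (succ (succ zero)) (vcons Nat (succ (succ zero)) (succ (succ zero)) (vcons Nat (succ zero) (succ (succ zero)) (vcons Nat zero zero (vnil Nat))))))
the term's type:
  Eq (Eq Nat (succ (succ (succ (succ zero)))) (succ (succ (succ (succ zero)))) -> Vec Nat (succ (succ (succ (succ (succ zero)))))) (\(φ : Eq Nat (succ (succ (succ (succ zero)))) (succ (succ (succ (succ zero))))). vcons Nat (succ (succ (succ (succ zero)))) (succ (succ (succ (succ (succ zero))))) (vcons Nat (succ (succ (succ zero))) (succ (succ zero)) (vcons Nat (succ (succ zero)) (succ (succ zero)) (vcons Nat (succ zero) (succ (succ zero)) (vcons Nat zero zero (vnil Nat)))))) (\(b : Eq Nat (succ (succ (succ (succ zero)))) (succ (succ (succ (succ zero))))). vcons Nat (succ (succ (succ (succ zero)))) (succ (succ (succ (succ (succ zero))))) (vcons Nat (succ (succ (succ zero))) (succ (succ zero)) (vcons Nat (succ (succ zero)) (succ (succ zero)) (vcons Nat (succ zero) (succ (succ zero)) (vcons Nat zero zero (vnil Nat))))))
observation: the leftmost-outermost redex is a beta-redex, and normalization takes 3 steps.


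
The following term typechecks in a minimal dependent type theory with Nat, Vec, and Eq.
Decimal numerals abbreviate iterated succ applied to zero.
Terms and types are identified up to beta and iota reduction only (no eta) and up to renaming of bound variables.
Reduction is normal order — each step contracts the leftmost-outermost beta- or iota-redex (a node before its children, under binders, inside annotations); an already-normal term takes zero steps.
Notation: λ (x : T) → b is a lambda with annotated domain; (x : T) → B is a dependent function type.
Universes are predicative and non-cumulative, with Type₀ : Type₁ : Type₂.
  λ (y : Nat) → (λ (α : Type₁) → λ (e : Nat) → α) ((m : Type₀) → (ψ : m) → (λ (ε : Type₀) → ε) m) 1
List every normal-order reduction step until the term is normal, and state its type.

reduction (normal order):
  λ (y : Nat) → (λ (α : Type₁) → λ (e : Nat) → α) ((m : Type₀) → (ψ : m) → (λ (ε : Type₀) → ε) m) 1
  ~> λ (y : Nat) → (λ (α : Nat) → (e : Type₀) → (m : e) → (λ (ψ : Type₀) → ψ) e) 1
  ~> λ (y : Nat) → (α : Type₀) → (e : α) → (λ (m : Type₀) → m) α
  ~> λ (y : Nat) → (α : Type₀) → (e : α) → α
type:
  (y : Nat) → Type₁


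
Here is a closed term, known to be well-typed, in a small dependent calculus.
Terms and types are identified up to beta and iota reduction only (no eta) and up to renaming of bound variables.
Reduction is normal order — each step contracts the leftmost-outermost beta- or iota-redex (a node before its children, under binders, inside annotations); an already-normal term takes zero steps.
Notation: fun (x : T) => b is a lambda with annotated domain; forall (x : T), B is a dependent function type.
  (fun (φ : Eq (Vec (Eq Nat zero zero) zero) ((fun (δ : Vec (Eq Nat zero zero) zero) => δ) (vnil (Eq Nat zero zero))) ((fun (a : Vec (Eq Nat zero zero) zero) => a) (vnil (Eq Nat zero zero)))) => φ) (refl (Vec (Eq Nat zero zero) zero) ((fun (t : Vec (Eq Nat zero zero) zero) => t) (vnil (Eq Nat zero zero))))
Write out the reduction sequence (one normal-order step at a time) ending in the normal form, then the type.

normal-order reduction:
  (fun (φ : Eq (Vec (Eq Nat zero zero) zero) ((fun (δ : Vec (Eq Nat zero zero) zero) => δ) (vnil (Eq Nat zero zero))) ((fun (a : Vec (Eq Nat zero zero) zero) => a) (vnil (Eq Nat zero zero)))) => φ) (refl (Vec (Eq Nat zero zero) zero) ((fun (t : Vec (Eq Nat zero zero) zero) => t) (vnil (Eq Nat zero zero))))
  ~> refl (Vec (Eq Nat zero zero) zero) ((fun (φ : Vec (Eq Nat zero zero) zero) => φ) (vnil (Eq Nat zero zero)))
  ~> refl (Vec (Eq Nat zero zero) zero) (vnil (Eq Nat zero zero))
type:
  Eq (Vec (Eq Nat zero zero) zero) (vnil (Eq Nat zero zero)) (vnil (Eq Nat zero zero))


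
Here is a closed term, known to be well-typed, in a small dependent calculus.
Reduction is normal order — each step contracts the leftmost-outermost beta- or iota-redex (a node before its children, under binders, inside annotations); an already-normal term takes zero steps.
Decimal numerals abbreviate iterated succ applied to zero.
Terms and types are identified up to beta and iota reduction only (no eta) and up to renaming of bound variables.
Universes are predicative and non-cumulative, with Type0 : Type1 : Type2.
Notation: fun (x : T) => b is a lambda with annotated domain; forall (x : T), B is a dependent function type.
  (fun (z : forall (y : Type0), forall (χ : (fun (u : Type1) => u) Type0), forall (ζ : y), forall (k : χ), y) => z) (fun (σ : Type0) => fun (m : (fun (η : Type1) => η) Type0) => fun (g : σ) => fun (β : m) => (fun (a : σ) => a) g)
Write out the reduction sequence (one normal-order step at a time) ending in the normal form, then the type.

normal-order reduction sequence:
  (fun (z : forall (y : Type0), forall (χ : (fun (u : Type1) => u) Type0), forall (ζ : y), forall (k : χ), y) => z) (fun (σ : Type0) => fun (m : (fun (η : Type1) => η) Type0) => fun (g : σ) => fun (β : m) => (fun (a : σ) => a) g)
  ~> fun (z : Type0) => fun (y : (fun (χ : Type1) => χ) Type0) => fun (u : z) => fun (ζ : y) => (fun (k : z) => k) u
  ~> fun (z : Type0) => fun (y : Type0) => fun (χ : z) => fun (u : y) => (fun (ζ : z) => ζ) χ
  ~> fun (z : Type0) => fun (y : Type0) => fun (χ : z) => fun (u : y) => χ
the term's type:
  forall (z : Type0), forall (y : Type0), forall (χ : z), forall (u : y), z


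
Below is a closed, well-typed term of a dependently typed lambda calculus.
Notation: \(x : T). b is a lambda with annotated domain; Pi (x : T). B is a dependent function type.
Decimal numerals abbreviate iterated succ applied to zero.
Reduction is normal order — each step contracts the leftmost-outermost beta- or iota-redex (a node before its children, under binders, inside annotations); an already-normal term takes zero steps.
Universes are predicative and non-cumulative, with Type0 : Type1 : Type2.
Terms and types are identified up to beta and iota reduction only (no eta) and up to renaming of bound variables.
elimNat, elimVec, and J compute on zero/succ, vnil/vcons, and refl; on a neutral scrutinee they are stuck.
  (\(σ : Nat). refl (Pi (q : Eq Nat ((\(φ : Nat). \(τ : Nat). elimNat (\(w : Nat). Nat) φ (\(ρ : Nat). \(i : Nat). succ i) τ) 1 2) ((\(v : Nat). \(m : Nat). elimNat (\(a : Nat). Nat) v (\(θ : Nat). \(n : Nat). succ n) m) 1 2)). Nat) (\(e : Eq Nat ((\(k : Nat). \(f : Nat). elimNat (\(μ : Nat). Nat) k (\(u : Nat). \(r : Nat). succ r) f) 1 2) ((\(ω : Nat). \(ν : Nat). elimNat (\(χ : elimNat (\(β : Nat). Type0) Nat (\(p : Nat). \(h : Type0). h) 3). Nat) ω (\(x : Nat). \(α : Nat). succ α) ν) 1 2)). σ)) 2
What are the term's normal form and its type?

reduced normal form:
  refl (Pi (σ : Eq Nat 3 3). Nat) (\(q : Eq Nat 3 3). 2)
inferred type:
  Eq (Pi (σ : Eq Nat 3 3). Nat) (\(q : Eq Nat 3 3). 2) (\(φ : Eq Nat 3 3). 2)
observation: the term reaches its normal form after 37 normal-order steps.


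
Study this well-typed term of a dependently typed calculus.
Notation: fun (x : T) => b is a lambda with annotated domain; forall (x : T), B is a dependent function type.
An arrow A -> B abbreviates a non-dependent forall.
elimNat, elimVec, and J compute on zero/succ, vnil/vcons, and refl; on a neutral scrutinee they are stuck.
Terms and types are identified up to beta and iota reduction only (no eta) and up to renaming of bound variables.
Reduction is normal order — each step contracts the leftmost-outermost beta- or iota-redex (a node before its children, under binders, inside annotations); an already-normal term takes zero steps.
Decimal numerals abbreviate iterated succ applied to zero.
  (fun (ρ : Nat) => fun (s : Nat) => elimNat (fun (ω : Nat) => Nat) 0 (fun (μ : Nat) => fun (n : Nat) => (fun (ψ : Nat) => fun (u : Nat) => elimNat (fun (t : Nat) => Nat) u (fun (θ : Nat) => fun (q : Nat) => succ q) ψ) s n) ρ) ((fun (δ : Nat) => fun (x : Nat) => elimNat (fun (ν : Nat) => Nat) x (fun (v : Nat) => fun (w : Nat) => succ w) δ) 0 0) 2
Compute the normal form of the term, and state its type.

reduced normal form:
  0
inferred type:
  Nat
observation: contracting a beta-redex first, the term normalizes in 15 steps.


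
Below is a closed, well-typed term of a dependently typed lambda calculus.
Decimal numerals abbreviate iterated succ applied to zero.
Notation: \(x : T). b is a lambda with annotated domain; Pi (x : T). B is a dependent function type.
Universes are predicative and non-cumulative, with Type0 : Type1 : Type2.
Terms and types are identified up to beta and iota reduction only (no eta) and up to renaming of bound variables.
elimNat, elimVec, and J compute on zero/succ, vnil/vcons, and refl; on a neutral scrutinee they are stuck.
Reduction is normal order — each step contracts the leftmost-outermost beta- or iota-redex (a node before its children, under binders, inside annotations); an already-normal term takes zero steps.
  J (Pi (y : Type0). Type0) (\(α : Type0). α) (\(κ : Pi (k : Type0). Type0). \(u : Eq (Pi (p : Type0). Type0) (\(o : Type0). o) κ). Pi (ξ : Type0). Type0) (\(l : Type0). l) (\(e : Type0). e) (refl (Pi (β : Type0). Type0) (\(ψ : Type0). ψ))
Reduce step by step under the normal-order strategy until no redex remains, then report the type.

normal-order reduction:
  J (Pi (y : Type0). Type0) (\(α : Type0). α) (\(κ : Pi (k : Type0). Type0). \(u : Eq (Pi (p : Type0). Type0) (\(o : Type0). o) κ). Pi (ξ : Type0). Type0) (\(l : Type0). l) (\(e : Type0). e) (refl (Pi (β : Type0). Type0) (\(ψ : Type0). ψ))
  ~> \(y : Type0). y
inferred type:
  Pi (y : Type0). Type0


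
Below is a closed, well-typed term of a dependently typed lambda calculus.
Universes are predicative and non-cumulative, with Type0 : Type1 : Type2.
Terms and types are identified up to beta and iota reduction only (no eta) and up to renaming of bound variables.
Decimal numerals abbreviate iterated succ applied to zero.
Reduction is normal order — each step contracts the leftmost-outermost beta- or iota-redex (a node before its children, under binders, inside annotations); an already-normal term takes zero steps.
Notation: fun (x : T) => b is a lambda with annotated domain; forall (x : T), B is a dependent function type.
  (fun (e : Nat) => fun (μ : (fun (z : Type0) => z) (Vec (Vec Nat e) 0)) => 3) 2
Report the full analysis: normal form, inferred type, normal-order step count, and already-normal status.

reduced normal form:
  fun (e : Vec (Vec Nat 2) 0) => 3
the term's type:
  forall (e : Vec (Vec Nat 2) 0), Nat
reduction steps (normal order): 2
term was already normal: no
first redex: a beta-redex


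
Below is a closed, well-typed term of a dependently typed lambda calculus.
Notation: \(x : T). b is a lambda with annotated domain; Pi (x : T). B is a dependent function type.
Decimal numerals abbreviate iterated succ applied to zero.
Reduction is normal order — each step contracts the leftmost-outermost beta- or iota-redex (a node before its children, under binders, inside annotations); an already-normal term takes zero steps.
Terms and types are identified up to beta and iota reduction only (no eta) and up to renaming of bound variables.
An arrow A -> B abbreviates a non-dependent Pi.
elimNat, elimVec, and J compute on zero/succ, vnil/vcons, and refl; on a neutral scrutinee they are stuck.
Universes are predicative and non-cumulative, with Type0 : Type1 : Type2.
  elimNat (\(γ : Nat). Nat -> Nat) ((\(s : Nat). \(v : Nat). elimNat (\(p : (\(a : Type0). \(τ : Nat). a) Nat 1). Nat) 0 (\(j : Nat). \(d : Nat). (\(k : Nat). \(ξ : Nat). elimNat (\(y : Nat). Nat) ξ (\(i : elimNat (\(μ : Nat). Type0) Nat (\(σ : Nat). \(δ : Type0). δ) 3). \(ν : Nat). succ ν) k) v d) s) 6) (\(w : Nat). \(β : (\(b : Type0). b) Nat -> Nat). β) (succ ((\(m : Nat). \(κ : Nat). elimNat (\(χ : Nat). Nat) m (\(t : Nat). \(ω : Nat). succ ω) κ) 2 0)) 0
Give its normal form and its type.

normal form:
  0
the term's type:
  Nat


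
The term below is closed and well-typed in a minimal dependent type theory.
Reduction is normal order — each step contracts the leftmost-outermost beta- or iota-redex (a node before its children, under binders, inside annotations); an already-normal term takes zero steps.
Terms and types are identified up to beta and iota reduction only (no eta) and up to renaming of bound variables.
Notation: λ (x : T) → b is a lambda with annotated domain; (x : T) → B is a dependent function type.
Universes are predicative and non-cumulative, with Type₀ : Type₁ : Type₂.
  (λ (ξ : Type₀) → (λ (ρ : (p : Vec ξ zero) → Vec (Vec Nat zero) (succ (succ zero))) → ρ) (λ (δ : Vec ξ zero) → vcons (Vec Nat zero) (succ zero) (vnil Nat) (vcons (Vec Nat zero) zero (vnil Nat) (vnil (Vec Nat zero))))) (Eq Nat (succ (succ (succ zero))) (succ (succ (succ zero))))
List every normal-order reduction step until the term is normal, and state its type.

normal-order reduction sequence:
  (λ (ξ : Type₀) → (λ (ρ : (p : Vec ξ zero) → Vec (Vec Nat zero) (succ (succ zero))) → ρ) (λ (δ : Vec ξ zero) → vcons (Vec Nat zero) (succ zero) (vnil Nat) (vcons (Vec Nat zero) zero (vnil Nat) (vnil (Vec Nat zero))))) (Eq Nat (succ (succ (succ zero))) (succ (succ (succ zero))))
  ~> (λ (ξ : (ρ : Vec (Eq Nat (succ (succ (succ zero))) (succ (succ (succ zero)))) zero) → Vec (Vec Nat zero) (succ (succ zero))) → ξ) (λ (p : Vec (Eq Nat (succ (succ (succ zero))) (succ (succ (succ zero)))) zero) → vcons (Vec Nat zero) (succ zero) (vnil Nat) (vcons (Vec Nat zero) zero (vnil Nat) (vnil (Vec Nat zero))))
  ~> λ (ξ : Vec (Eq Nat (succ (succ (succ zero))) (succ (succ (succ zero)))) zero) → vcons (Vec Nat zero) (succ zero) (vnil Nat) (vcons (Vec Nat zero) zero (vnil Nat) (vnil (Vec Nat zero)))
the term's type:
  (ξ : Vec (Eq Nat (succ (succ (succ zero))) (succ (succ (succ zero)))) zero) → Vec (Vec Nat zero) (succ (succ zero))


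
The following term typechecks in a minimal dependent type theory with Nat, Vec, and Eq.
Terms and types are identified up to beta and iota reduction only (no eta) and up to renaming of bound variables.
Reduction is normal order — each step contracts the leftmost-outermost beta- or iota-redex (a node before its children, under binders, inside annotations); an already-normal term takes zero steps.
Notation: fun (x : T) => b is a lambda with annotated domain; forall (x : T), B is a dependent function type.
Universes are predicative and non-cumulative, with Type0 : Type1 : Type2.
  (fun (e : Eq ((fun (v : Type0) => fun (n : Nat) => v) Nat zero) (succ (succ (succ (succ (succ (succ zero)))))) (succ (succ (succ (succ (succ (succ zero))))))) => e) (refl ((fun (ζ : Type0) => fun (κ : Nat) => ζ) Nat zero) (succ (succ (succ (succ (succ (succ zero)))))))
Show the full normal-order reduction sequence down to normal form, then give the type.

normal-order reduction:
  (fun (e : Eq ((fun (v : Type0) => fun (n : Nat) => v) Nat zero) (succ (succ (succ (succ (succ (succ zero)))))) (succ (succ (succ (succ (succ (succ zero))))))) => e) (refl ((fun (ζ : Type0) => fun (κ : Nat) => ζ) Nat zero) (succ (succ (succ (succ (succ (succ zero)))))))
  ~> refl ((fun (e : Type0) => fun (v : Nat) => e) Nat zero) (succ (succ (succ (succ (succ (succ zero))))))
  ~> refl ((fun (e : Nat) => Nat) zero) (succ (succ (succ (succ (succ (succ zero))))))
  ~> refl Nat (succ (succ (succ (succ (succ (succ zero))))))
type:
  Eq Nat (succ (succ (succ (succ (succ (succ zero)))))) (succ (succ (succ (succ (succ (succ zero))))))


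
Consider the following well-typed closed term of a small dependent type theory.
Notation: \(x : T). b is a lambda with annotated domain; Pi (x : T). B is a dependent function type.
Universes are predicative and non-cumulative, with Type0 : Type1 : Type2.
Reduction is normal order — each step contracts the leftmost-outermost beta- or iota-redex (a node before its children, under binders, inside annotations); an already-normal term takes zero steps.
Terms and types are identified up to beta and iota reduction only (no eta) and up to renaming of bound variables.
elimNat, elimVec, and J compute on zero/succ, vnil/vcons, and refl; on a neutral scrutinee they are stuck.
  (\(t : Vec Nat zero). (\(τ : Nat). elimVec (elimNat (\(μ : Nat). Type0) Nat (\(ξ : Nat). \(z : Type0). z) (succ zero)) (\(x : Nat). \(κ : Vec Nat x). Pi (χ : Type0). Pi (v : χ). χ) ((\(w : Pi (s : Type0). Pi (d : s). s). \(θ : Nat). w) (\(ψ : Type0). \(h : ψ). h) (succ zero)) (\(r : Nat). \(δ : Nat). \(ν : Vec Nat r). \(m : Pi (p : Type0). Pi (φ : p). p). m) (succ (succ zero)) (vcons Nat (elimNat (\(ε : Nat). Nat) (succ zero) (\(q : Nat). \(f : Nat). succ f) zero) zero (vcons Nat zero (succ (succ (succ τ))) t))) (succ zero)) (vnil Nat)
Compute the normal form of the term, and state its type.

reduced normal form:
  \(t : Type0). \(τ : t). τ
inferred type:
  Pi (t : Type0). Pi (τ : t). t


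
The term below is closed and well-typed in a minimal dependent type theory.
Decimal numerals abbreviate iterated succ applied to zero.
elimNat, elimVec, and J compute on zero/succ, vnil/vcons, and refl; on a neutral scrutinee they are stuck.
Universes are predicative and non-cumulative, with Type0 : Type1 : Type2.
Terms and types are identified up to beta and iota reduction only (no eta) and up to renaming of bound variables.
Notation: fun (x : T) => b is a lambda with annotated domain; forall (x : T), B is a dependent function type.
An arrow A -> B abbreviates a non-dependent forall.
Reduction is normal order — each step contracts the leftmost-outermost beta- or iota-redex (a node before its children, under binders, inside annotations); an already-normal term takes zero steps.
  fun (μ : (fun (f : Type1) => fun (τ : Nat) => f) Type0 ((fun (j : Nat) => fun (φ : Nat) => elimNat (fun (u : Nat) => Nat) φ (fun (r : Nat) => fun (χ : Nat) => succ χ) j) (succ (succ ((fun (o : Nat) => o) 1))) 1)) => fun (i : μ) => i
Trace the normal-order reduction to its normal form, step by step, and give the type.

reduction (normal order):
  fun (μ : (fun (f : Type1) => fun (τ : Nat) => f) Type0 ((fun (j : Nat) => fun (φ : Nat) => elimNat (fun (u : Nat) => Nat) φ (fun (r : Nat) => fun (χ : Nat) => succ χ) j) (succ (succ ((fun (o : Nat) => o) 1))) 1)) => fun (i : μ) => i
  ~> fun (μ : (fun (f : Nat) => Type0) ((fun (τ : Nat) => fun (j : Nat) => elimNat (fun (φ : Nat) => Nat) j (fun (u : Nat) => fun (r : Nat) => succ r) τ) (succ (succ ((fun (χ : Nat) => χ) 1))) 1)) => fun (o : μ) => o
  ~> fun (μ : Type0) => fun (f : μ) => f
the term's type:
  forall (μ : Type0), μ -> μ


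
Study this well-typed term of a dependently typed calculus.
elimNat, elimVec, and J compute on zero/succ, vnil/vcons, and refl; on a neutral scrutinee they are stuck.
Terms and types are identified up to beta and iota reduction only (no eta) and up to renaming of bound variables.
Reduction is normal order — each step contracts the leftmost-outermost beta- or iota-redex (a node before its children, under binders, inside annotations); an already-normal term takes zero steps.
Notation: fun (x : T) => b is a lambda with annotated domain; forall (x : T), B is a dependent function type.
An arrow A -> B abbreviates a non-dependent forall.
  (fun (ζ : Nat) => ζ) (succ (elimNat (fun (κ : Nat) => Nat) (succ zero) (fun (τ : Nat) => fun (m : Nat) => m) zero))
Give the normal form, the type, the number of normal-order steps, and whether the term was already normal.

normal form:
  succ (succ zero)
type:
  Nat
reduction steps (normal order): 2
already normal: no
first redex: a beta-redex


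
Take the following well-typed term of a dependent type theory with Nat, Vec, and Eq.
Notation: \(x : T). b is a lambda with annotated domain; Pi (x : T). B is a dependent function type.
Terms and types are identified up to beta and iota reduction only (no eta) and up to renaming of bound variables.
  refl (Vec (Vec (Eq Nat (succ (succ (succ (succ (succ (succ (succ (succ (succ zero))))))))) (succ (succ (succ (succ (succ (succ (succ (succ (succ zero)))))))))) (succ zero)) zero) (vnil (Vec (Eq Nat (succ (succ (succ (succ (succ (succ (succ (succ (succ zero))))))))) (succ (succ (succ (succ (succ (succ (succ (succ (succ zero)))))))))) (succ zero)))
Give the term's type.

type:
  Eq (Vec (Vec (Eq Nat (succ (succ (succ (succ (succ (succ (succ (succ (succ zero))))))))) (succ (succ (succ (succ (succ (succ (succ (succ (succ zero)))))))))) (succ zero)) zero) (vnil (Vec (Eq Nat (succ (succ (succ (succ (succ (succ (succ (succ (succ zero))))))))) (succ (succ (succ (succ (succ (succ (succ (succ (succ zero)))))))))) (succ zero))) (vnil (Vec (Eq Nat (succ (succ (succ (succ (succ (succ (succ (succ (succ zero))))))))) (succ (succ (succ (succ (succ (succ (succ (succ (succ zero)))))))))) (succ zero)))


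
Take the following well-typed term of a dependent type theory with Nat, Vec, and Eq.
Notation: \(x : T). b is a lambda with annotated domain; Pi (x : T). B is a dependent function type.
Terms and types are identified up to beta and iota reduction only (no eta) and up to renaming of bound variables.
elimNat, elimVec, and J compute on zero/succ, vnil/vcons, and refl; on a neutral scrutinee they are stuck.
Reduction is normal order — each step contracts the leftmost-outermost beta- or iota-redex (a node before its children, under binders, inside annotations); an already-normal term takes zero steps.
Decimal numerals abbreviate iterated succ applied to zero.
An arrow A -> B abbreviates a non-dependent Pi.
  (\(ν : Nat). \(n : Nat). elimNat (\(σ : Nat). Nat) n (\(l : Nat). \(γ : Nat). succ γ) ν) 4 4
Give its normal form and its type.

reduced normal form:
  8
the term's type:
  Nat


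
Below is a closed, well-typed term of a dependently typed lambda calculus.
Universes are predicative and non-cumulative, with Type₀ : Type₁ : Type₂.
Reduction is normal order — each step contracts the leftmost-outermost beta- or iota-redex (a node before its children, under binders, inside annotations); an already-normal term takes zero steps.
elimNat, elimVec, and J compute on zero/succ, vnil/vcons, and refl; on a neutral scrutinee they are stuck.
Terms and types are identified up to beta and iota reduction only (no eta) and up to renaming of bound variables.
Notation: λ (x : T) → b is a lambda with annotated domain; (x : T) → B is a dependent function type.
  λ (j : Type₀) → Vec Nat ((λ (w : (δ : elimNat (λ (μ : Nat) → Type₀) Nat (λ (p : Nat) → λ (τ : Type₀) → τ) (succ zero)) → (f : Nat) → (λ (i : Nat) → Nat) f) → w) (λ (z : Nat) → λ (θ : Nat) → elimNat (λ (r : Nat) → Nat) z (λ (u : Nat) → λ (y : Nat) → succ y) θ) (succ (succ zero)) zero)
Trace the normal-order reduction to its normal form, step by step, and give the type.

normal-order reduction sequence:
  λ (j : Type₀) → Vec Nat ((λ (w : (δ : elimNat (λ (μ : Nat) → Type₀) Nat (λ (p : Nat) → λ (τ : Type₀) → τ) (succ zero)) → (f : Nat) → (λ (i : Nat) → Nat) f) → w) (λ (z : Nat) → λ (θ : Nat) → elimNat (λ (r : Nat) → Nat) z (λ (u : Nat) → λ (y : Nat) → succ y) θ) (succ (succ zero)) zero)
  ~> λ (j : Type₀) → Vec Nat ((λ (w : Nat) → λ (δ : Nat) → elimNat (λ (μ : Nat) → Nat) w (λ (p : Nat) → λ (τ : Nat) → succ τ) δ) (succ (succ zero)) zero)
  ~> λ (j : Type₀) → Vec Nat ((λ (w : Nat) → elimNat (λ (δ : Nat) → Nat) (succ (succ zero)) (λ (μ : Nat) → λ (p : Nat) → succ p) w) zero)
  ~> λ (j : Type₀) → Vec Nat (elimNat (λ (w : Nat) → Nat) (succ (succ zero)) (λ (δ : Nat) → λ (μ : Nat) → succ μ) zero)
  ~> λ (j : Type₀) → Vec Nat (succ (succ zero))
type:
  (j : Type₀) → Type₀


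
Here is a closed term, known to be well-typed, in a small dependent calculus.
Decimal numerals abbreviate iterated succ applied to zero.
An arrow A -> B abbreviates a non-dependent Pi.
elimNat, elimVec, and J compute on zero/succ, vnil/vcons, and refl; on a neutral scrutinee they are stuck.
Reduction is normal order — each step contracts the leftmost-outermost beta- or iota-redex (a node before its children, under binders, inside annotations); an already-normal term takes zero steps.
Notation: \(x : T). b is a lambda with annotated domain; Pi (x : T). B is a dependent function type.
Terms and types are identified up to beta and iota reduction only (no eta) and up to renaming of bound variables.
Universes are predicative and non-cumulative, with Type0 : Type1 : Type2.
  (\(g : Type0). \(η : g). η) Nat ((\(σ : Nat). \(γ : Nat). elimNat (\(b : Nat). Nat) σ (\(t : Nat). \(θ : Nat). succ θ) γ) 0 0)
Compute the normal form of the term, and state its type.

reduced normal form:
  0
type:
  Nat
observation: the term reaches its normal form after 5 normal-order steps.


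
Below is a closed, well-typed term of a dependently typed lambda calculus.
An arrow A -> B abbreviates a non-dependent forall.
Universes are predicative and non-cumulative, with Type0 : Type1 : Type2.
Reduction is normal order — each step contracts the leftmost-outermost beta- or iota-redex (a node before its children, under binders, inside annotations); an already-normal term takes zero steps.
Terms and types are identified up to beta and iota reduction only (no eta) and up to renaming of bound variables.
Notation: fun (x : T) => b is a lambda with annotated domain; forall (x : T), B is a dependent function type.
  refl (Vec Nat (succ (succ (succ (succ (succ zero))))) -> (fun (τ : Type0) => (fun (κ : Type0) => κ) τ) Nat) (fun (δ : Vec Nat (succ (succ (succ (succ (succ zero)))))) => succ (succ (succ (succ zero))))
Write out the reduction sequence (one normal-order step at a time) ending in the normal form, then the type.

reduction (normal order):
  refl (Vec Nat (succ (succ (succ (succ (succ zero))))) -> (fun (τ : Type0) => (fun (κ : Type0) => κ) τ) Nat) (fun (δ : Vec Nat (succ (succ (succ (succ (succ zero)))))) => succ (succ (succ (succ zero))))
  ~> refl (Vec Nat (succ (succ (succ (succ (succ zero))))) -> (fun (τ : Type0) => τ) Nat) (fun (κ : Vec Nat (succ (succ (succ (succ (succ zero)))))) => succ (succ (succ (succ zero))))
  ~> refl (Vec Nat (succ (succ (succ (succ (succ zero))))) -> Nat) (fun (τ : Vec Nat (succ (succ (succ (succ (succ zero)))))) => succ (succ (succ (succ zero))))
the term's type:
  Eq (Vec Nat (succ (succ (succ (succ (succ zero))))) -> Nat) (fun (τ : Vec Nat (succ (succ (succ (succ (succ zero)))))) => succ (succ (succ (succ zero)))) (fun (κ : Vec Nat (succ (succ (succ (succ (succ zero)))))) => succ (succ (succ (succ zero))))


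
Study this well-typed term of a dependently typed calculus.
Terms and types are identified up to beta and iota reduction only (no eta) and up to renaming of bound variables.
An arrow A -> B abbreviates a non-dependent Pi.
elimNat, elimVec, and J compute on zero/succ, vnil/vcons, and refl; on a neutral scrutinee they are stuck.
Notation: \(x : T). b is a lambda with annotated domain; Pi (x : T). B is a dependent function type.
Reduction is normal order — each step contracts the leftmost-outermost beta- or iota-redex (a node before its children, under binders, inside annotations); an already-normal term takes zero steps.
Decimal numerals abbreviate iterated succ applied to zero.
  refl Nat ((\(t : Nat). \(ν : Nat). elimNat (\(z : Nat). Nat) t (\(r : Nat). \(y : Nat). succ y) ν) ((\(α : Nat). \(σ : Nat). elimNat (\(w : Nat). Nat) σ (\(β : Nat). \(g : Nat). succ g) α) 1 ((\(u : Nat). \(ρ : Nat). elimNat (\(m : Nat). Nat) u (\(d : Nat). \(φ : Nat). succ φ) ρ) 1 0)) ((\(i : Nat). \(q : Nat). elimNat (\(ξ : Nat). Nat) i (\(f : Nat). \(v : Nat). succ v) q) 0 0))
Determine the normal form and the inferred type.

reduced normal form:
  refl Nat 2
inferred type:
  Eq Nat 2 2
observation: contracting a beta-redex first, the term normalizes in 15 steps.


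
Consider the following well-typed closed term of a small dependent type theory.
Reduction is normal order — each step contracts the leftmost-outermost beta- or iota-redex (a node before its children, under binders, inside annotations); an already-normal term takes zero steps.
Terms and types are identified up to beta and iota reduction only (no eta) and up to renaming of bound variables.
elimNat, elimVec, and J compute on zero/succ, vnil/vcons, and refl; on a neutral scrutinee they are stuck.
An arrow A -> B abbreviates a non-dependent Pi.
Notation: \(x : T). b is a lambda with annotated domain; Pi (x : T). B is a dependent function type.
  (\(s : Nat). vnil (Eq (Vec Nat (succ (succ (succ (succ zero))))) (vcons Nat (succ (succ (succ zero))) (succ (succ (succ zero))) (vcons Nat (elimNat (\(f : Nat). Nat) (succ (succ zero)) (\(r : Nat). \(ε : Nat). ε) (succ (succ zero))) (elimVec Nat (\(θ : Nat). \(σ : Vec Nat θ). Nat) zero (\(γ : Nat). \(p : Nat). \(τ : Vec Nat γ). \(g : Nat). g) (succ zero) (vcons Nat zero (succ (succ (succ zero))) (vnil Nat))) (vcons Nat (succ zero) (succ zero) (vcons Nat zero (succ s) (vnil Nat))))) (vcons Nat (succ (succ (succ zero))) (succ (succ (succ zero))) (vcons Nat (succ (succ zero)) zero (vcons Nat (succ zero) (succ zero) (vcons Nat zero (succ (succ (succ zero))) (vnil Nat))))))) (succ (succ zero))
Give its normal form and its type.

reduced normal form:
  vnil (Eq (Vec Nat (succ (succ (succ (succ zero))))) (vcons Nat (succ (succ (succ zero))) (succ (succ (succ zero))) (vcons Nat (succ (succ zero)) zero (vcons Nat (succ zero) (succ zero) (vcons Nat zero (succ (succ (succ zero))) (vnil Nat))))) (vcons Nat (succ (succ (succ zero))) (succ (succ (succ zero))) (vcons Nat (succ (succ zero)) zero (vcons Nat (succ zero) (succ zero) (vcons Nat zero (succ (succ (succ zero))) (vnil Nat))))))
inferred type:
  Vec (Eq (Vec Nat (succ (succ (succ (succ zero))))) (vcons Nat (succ (succ (succ zero))) (succ (succ (succ zero))) (vcons Nat (succ (succ zero)) zero (vcons Nat (succ zero) (succ zero) (vcons Nat zero (succ (succ (succ zero))) (vnil Nat))))) (vcons Nat (succ (succ (succ zero))) (succ (succ (succ zero))) (vcons Nat (succ (succ zero)) zero (vcons Nat (succ zero) (succ zero) (vcons Nat zero (succ (succ (succ zero))) (vnil Nat)))))) zero
observation: the term reaches its normal form after 14 normal-order steps.
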